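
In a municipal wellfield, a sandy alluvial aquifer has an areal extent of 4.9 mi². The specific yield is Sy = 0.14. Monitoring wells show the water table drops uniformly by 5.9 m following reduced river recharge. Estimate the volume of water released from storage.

A = 4.9 mi² = 1.269 × 10^7 m²
ΔV = Sy × A × Δh = 0.14 × 1.269 × 10^7 m² × 5.9 m = 1.048 × 10^7 m³

ΔV ≈ 1.05 × 10^7 m³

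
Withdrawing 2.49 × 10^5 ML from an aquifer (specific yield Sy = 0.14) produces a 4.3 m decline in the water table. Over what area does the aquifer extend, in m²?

ΔV = 2.49 × 10^5 ML = 2.49 × 10^8 m³
A = ΔV / (Sy × Δh) = 2.49 × 10^8 / (0.14 × 4.3) = 4.136 × 10^8 m²

A ≈ 4.14 × 10^8 m²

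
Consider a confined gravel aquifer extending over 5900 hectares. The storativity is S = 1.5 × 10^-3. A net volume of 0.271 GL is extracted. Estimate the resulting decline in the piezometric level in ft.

Δh ≈ 10 ft

A = 5900 hectares = 5.9 × 10^7 m²
ΔV = 0.271 GL = 2.71 × 10^5 m³
Δh = ΔV / (S × A) = 2.71 × 10^5 m³ / (0.0015 × 5.9 × 10^7 m²) = 3.062 m
Δh = 3.062 m = 10.05 ft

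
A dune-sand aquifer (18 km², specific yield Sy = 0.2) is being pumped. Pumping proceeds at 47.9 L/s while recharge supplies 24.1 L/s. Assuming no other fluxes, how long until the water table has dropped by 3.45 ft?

t ≈ 1840 days

A = 18 km² = 1.8 × 10^7 m²
Δh = 3.45 ft = 1.052 m
ΔV = Sy × A × Δh = 0.2 × 1.8 × 10^7 × 1.052 = 3.786 × 10^6 m³
Net withdrawal = 47.9 − 24.1 = 23.8 L/s = 2056 m³/d
t = ΔV / Q = 3.786 × 10^6 m³ / 2056 m³/d = 1841 d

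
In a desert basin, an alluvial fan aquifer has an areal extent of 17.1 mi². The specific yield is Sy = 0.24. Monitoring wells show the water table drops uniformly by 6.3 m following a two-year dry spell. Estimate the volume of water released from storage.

ΔV ≈ 6.7 × 10^7 m³

A = 17.1 mi² = 4.429 × 10^7 m²
ΔV = Sy × A × Δh = 0.24 × 4.429 × 10^7 m² × 6.3 m = 6.696 × 10^7 m³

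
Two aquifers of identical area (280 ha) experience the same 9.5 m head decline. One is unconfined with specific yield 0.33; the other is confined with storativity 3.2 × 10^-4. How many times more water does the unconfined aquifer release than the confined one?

A = 280 ha = 2.8 × 10^6 m²
Unconfined: ΔV_u = Sy × A × Δh = 0.33 × 2.8 × 10^6 × 9.5 = 8.778 × 10^6 m³
Confined: ΔV_c = S × A × Δh = 3.2 × 10^-4 × 2.8 × 10^6 × 9.5 = 8512 m³
Ratio = ΔV_u / ΔV_c = Sy / S = 0.33 / 3.2 × 10^-4 = 1031

ΔV_u / ΔV_c ≈ 1030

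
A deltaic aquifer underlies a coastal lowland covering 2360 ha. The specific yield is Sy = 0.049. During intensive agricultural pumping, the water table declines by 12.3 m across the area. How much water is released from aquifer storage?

A = 2360 ha = 2.36 × 10^7 m²
ΔV = Sy × A × Δh = 0.049 × 2.36 × 10^7 m² × 12.3 m = 1.422 × 10^7 m³

ΔV ≈ 1.42 × 10^7 m³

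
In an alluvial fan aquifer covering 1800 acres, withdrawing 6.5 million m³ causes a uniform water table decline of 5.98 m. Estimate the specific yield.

Sy ≈ 0.15

A = 1800 acres = 7.284 × 10^6 m²
ΔV = 6.5 million m³ = 6.5 × 10^6 m³
Sy = ΔV / (A × Δh) = 6.5 × 10^6 m³ / (7.284 × 10^6 m² × 5.98 m) = 0.1492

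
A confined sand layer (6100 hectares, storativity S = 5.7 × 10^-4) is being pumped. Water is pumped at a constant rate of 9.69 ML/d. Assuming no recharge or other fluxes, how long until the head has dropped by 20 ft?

A = 6100 hectares = 6.1 × 10^7 m²
Δh = 20 ft = 6.096 m
ΔV = S × A × Δh = 5.7 × 10^-4 × 6.1 × 10^7 × 6.096 = 2.12 × 10^5 m³
Q = 9.69 ML/d = 9690 m³/d
t = ΔV / Q = 2.12 × 10^5 m³ / 9690 m³/d = 21.87 d

t ≈ 21.9 days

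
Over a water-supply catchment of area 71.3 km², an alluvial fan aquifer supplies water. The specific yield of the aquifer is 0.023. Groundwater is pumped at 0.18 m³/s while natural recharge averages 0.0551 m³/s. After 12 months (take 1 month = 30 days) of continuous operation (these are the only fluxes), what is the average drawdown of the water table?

A = 71.3 km² = 7.13 × 10^7 m²
Net abstraction = 0.18 − 0.0551 = 0.1249 m³/s
Q_net = 0.1249 m³/s = 10790 m³/d
t = 12 months = 360 d
ΔV = Q × t = 10790 m³/d × 360 d = 3.885 × 10^6 m³
Δh = ΔV / (Sy × A) = 3.885 × 10^6 / (0.023 × 7.13 × 10^7) = 2.369 m

Δh ≈ 2.37 m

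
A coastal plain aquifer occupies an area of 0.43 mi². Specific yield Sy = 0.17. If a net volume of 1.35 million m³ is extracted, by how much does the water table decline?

Δh ≈ 7.13 m

A = 0.43 mi² = 1.114 × 10^6 m²
ΔV = 1.35 million m³ = 1.35 × 10^6 m³
Δh = ΔV / (Sy × A) = 1.35 × 10^6 m³ / (0.17 × 1.114 × 10^6 m²) = 7.13 m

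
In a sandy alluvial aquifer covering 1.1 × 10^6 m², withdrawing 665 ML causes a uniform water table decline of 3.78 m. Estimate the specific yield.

ΔV = 665 ML = 6.65 × 10^5 m³
Sy = ΔV / (A × Δh) = 6.65 × 10^5 m³ / (1.1 × 10^6 m² × 3.78 m) = 0.1599

Sy ≈ 0.16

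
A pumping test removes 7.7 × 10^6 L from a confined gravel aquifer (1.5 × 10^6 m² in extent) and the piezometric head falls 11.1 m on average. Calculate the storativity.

ΔV = 7.7 × 10^6 L = 7700 m³
S = ΔV / (A × Δh) = 7700 m³ / (1.5 × 10^6 m² × 11.1 m) = 4.625 × 10^-4

S ≈ 4.6 × 10^-4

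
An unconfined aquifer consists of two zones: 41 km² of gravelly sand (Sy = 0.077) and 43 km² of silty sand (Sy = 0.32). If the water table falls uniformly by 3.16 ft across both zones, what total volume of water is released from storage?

A₁ = 41 km² = 4.1 × 10^7 m²; A₂ = 43 km² = 4.3 × 10^7 m²
Δh = 3.16 ft = 0.9632 m
ΔV₁ = 0.077 × 4.1 × 10^7 × 0.9632 = 3.041 × 10^6 m³
ΔV₂ = 0.32 × 4.3 × 10^7 × 0.9632 = 1.325 × 10^7 m³
ΔV = ΔV₁ + ΔV₂ = 1.629 × 10^7 m³

ΔV ≈ 1.63 × 10^7 m³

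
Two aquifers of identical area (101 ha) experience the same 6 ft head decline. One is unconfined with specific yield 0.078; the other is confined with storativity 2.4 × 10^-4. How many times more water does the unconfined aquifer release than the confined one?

ΔV_u / ΔV_c ≈ 325

A = 101 ha = 1.01 × 10^6 m²
Δh = 6 ft = 1.829 m
Unconfined: ΔV_u = Sy × A × Δh = 0.078 × 1.01 × 10^6 × 1.829 = 1.441 × 10^5 m³
Confined: ΔV_c = S × A × Δh = 2.4 × 10^-4 × 1.01 × 10^6 × 1.829 = 443.3 m³
Ratio = ΔV_u / ΔV_c = Sy / S = 0.078 / 2.4 × 10^-4 = 325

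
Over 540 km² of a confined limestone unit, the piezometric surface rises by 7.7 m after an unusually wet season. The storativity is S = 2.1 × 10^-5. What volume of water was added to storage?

ΔV ≈ 87300 m³

A = 540 km² = 5.4 × 10^8 m²
ΔV = S × A × Δh = 2.1 × 10^-5 × 5.4 × 10^8 m² × 7.7 m = 87320 m³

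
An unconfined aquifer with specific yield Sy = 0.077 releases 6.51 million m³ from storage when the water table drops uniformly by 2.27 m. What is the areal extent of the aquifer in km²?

A ≈ 37.2 km²

ΔV = 6.51 million m³ = 6.51 × 10^6 m³
A = ΔV / (Sy × Δh) = 6.51 × 10^6 / (0.077 × 2.27) = 3.724 × 10^7 m²
A = 3.724 × 10^7 m² = 37.24 km²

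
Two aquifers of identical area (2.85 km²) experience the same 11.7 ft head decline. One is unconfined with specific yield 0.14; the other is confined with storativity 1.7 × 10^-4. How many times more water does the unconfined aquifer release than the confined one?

A = 2.85 km² = 2.85 × 10^6 m²
Δh = 11.7 ft = 3.566 m
Unconfined: ΔV_u = Sy × A × Δh = 0.14 × 2.85 × 10^6 × 3.566 = 1.423 × 10^6 m³
Confined: ΔV_c = S × A × Δh = 1.7 × 10^-4 × 2.85 × 10^6 × 3.566 = 1728 m³
Ratio = ΔV_u / ΔV_c = Sy / S = 0.14 / 1.7 × 10^-4 = 823.5

ΔV_u / ΔV_c ≈ 824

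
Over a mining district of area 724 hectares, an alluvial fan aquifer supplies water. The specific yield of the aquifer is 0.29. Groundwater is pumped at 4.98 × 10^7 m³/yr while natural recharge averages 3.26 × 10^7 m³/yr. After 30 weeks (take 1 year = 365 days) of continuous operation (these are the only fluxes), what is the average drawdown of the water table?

A = 724 hectares = 7.24 × 10^6 m²
Net abstraction = 4.98 × 10^7 − 3.26 × 10^7 = 1.72 × 10^7 m³/yr
Q_net = 1.72 × 10^7 m³/yr = 47120 m³/d
t = 30 weeks = 210 d
ΔV = Q × t = 47120 m³/d × 210 d = 9.896 × 10^6 m³
Δh = ΔV / (Sy × A) = 9.896 × 10^6 / (0.29 × 7.24 × 10^6) = 4.713 m

Δh ≈ 4.71 m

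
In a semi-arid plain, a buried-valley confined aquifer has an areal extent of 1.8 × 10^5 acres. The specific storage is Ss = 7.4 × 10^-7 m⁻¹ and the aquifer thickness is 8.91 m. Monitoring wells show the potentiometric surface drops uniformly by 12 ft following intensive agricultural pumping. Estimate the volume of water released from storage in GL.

ΔV ≈ 0.0176 GL

S = Ss × b = 7.4 × 10^-7 m⁻¹ × 8.91 m = 6.593 × 10^-6
A = 1.8 × 10^5 acres = 7.284 × 10^8 m²
Δh = 12 ft = 3.658 m
ΔV = S × A × Δh = 6.593 × 10^-6 × 7.284 × 10^8 m² × 3.658 m = 17570 m³
ΔV = 17570 m³ = 0.01757 GL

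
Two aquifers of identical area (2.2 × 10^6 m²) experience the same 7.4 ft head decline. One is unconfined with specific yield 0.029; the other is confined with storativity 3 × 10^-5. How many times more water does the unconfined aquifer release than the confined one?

Δh = 7.4 ft = 2.256 m
Unconfined: ΔV_u = Sy × A × Δh = 0.029 × 2.2 × 10^6 × 2.256 = 1.439 × 10^5 m³
Confined: ΔV_c = S × A × Δh = 3 × 10^-5 × 2.2 × 10^6 × 2.256 = 148.9 m³
Ratio = ΔV_u / ΔV_c = Sy / S = 0.029 / 3 × 10^-5 = 966.7

ΔV_u / ΔV_c ≈ 967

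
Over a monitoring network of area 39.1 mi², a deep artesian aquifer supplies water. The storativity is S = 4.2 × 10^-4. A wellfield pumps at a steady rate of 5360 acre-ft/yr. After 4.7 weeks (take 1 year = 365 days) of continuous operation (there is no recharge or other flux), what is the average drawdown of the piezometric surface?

A = 39.1 mi² = 1.013 × 10^8 m²
Q = 5360 acre-ft/yr = 18110 m³/d
t = 4.7 weeks = 32.9 d
ΔV = Q × t = 18110 m³/d × 32.9 d = 5.959 × 10^5 m³
Δh = ΔV / (S × A) = 5.959 × 10^5 / (4.2 × 10^-4 × 1.013 × 10^8) = 14.01 m

Δh ≈ 14 m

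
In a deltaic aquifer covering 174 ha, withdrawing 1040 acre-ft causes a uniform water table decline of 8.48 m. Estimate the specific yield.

Sy ≈ 0.087

A = 174 ha = 1.74 × 10^6 m²
ΔV = 1040 acre-ft = 1.283 × 10^6 m³
Sy = ΔV / (A × Δh) = 1.283 × 10^6 m³ / (1.74 × 10^6 m² × 8.48 m) = 0.08694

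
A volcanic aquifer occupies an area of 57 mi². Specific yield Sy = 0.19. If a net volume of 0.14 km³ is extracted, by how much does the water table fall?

A = 57 mi² = 1.476 × 10^8 m²
ΔV = 0.14 km³ = 1.4 × 10^8 m³
Δh = ΔV / (Sy × A) = 1.4 × 10^8 m³ / (0.19 × 1.476 × 10^8 m²) = 4.991 m

Δh ≈ 4.99 m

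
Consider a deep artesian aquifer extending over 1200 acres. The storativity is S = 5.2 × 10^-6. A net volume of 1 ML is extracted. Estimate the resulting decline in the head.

Δh ≈ 39.6 m

A = 1200 acres = 4.856 × 10^6 m²
ΔV = 1 ML = 1000 m³
Δh = ΔV / (S × A) = 1000 m³ / (5.2 × 10^-6 × 4.856 × 10^6 m²) = 39.6 m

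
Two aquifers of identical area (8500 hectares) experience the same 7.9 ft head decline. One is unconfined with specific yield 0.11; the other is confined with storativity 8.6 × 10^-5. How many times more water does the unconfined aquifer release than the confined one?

ΔV_u / ΔV_c ≈ 1280

A = 8500 hectares = 8.5 × 10^7 m²
Δh = 7.9 ft = 2.408 m
Unconfined: ΔV_u = Sy × A × Δh = 0.11 × 8.5 × 10^7 × 2.408 = 2.251 × 10^7 m³
Confined: ΔV_c = S × A × Δh = 8.6 × 10^-5 × 8.5 × 10^7 × 2.408 = 17600 m³
Ratio = ΔV_u / ΔV_c = Sy / S = 0.11 / 8.6 × 10^-5 = 1279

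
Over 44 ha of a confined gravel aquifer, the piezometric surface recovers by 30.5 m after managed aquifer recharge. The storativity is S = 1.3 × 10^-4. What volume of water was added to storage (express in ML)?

ΔV ≈ 1.74 ML

A = 44 ha = 4.4 × 10^5 m²
ΔV = S × A × Δh = 1.3 × 10^-4 × 4.4 × 10^5 m² × 30.5 m = 1745 m³
ΔV = 1745 m³ = 1.745 ML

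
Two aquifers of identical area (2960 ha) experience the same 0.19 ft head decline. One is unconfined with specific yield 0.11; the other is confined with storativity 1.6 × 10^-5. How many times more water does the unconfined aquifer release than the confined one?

ΔV_u / ΔV_c ≈ 6880

A = 2960 ha = 2.96 × 10^7 m²
Δh = 0.19 ft = 0.05791 m
Unconfined: ΔV_u = Sy × A × Δh = 0.11 × 2.96 × 10^7 × 0.05791 = 1.886 × 10^5 m³
Confined: ΔV_c = S × A × Δh = 1.6 × 10^-5 × 2.96 × 10^7 × 0.05791 = 27.43 m³
Ratio = ΔV_u / ΔV_c = Sy / S = 0.11 / 1.6 × 10^-5 = 6875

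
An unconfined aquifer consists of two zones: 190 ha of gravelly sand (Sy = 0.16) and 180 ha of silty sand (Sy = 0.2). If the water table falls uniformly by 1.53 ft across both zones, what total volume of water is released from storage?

ΔV ≈ 3.1 × 10^5 m³

A₁ = 190 ha = 1.9 × 10^6 m²; A₂ = 180 ha = 1.8 × 10^6 m²
Δh = 1.53 ft = 0.4663 m
ΔV₁ = 0.16 × 1.9 × 10^6 × 0.4663 = 1.418 × 10^5 m³
ΔV₂ = 0.2 × 1.8 × 10^6 × 0.4663 = 1.679 × 10^5 m³
ΔV = ΔV₁ + ΔV₂ = 3.097 × 10^5 m³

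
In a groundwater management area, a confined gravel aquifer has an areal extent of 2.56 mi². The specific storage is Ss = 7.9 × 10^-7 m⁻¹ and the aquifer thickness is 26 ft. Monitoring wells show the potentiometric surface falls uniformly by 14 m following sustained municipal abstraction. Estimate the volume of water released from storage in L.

ΔV ≈ 5.81 × 10^5 L

b = 26 ft = 7.925 m
S = Ss × b = 7.9 × 10^-7 m⁻¹ × 7.925 m = 6.261 × 10^-6
A = 2.56 mi² = 6.63 × 10^6 m²
ΔV = S × A × Δh = 6.261 × 10^-6 × 6.63 × 10^6 m² × 14 m = 581.1 m³
ΔV = 581.1 m³ = 5.811 × 10^5 L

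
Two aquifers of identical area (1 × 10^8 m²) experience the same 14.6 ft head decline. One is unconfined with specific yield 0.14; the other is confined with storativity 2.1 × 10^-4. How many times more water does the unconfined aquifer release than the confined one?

Δh = 14.6 ft = 4.45 m
Unconfined: ΔV_u = Sy × A × Δh = 0.14 × 1 × 10^8 × 4.45 = 6.23 × 10^7 m³
Confined: ΔV_c = S × A × Δh = 2.1 × 10^-4 × 1 × 10^8 × 4.45 = 93450 m³
Ratio = ΔV_u / ΔV_c = Sy / S = 0.14 / 2.1 × 10^-4 = 666.7

ΔV_u / ΔV_c ≈ 667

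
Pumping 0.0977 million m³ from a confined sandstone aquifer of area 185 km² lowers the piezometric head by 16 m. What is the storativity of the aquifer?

A = 185 km² = 1.85 × 10^8 m²
ΔV = 0.0977 million m³ = 97700 m³
S = ΔV / (A × Δh) = 97700 m³ / (1.85 × 10^8 m² × 16 m) = 3.301 × 10^-5

S ≈ 3.3 × 10^-5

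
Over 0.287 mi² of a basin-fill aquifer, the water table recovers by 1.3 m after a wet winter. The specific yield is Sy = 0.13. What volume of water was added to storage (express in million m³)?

A = 0.287 mi² = 7.433 × 10^5 m²
ΔV = Sy × A × Δh = 0.13 × 7.433 × 10^5 m² × 1.3 m = 1.256 × 10^5 m³
ΔV = 1.256 × 10^5 m³ = 0.1256 million m³

ΔV ≈ 0.126 million m³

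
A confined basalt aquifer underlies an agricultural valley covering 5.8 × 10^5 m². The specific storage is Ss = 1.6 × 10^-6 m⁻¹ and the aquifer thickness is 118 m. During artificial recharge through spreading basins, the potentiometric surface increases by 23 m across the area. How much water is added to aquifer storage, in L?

S = Ss × b = 1.6 × 10^-6 m⁻¹ × 118 m = 1.888 × 10^-4
ΔV = S × A × Δh = 1.888 × 10^-4 × 5.8 × 10^5 m² × 23 m = 2519 m³
ΔV = 2519 m³ = 2.519 × 10^6 L

ΔV ≈ 2.52 × 10^6 L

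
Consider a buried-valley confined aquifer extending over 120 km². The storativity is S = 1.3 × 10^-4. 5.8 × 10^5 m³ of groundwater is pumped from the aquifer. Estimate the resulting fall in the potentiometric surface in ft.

Δh ≈ 122 ft

A = 120 km² = 1.2 × 10^8 m²
Δh = ΔV / (S × A) = 5.8 × 10^5 m³ / (1.3 × 10^-4 × 1.2 × 10^8 m²) = 37.18 m
Δh = 37.18 m = 122 ft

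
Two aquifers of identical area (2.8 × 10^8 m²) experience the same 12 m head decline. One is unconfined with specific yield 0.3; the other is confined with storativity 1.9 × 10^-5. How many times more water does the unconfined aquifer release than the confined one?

Unconfined: ΔV_u = Sy × A × Δh = 0.3 × 2.8 × 10^8 × 12 = 1.008 × 10^9 m³
Confined: ΔV_c = S × A × Δh = 1.9 × 10^-5 × 2.8 × 10^8 × 12 = 63840 m³
Ratio = ΔV_u / ΔV_c = Sy / S = 0.3 / 1.9 × 10^-5 = 15790

ΔV_u / ΔV_c ≈ 15800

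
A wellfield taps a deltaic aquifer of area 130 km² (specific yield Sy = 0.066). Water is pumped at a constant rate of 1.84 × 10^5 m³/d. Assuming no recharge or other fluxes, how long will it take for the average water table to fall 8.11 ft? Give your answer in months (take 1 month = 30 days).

t ≈ 3.84 months

A = 130 km² = 1.3 × 10^8 m²
Δh = 8.11 ft = 2.472 m
ΔV = Sy × A × Δh = 0.066 × 1.3 × 10^8 × 2.472 = 2.121 × 10^7 m³
t = ΔV / Q = 2.121 × 10^7 m³ / 1.84 × 10^5 m³/d = 115.3 d
t = 115.3 d ≈ 3.842 months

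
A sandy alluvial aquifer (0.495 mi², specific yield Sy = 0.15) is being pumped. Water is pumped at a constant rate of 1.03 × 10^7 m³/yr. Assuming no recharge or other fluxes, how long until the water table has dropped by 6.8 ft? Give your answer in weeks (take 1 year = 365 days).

A = 0.495 mi² = 1.282 × 10^6 m²
Δh = 6.8 ft = 2.073 m
ΔV = Sy × A × Δh = 0.15 × 1.282 × 10^6 × 2.073 = 3.986 × 10^5 m³
Q = 1.03 × 10^7 m³/yr = 28220 m³/d
t = ΔV / Q = 3.986 × 10^5 m³ / 28220 m³/d = 14.12 d
t = 14.12 d ≈ 2.018 weeks

t ≈ 2.02 weeks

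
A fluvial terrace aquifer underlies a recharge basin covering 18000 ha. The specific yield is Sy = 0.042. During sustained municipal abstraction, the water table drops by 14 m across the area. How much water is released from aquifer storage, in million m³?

A = 18000 ha = 1.8 × 10^8 m²
ΔV = Sy × A × Δh = 0.042 × 1.8 × 10^8 m² × 14 m = 1.058 × 10^8 m³
ΔV = 1.058 × 10^8 m³ = 105.8 million m³

ΔV ≈ 106 million m³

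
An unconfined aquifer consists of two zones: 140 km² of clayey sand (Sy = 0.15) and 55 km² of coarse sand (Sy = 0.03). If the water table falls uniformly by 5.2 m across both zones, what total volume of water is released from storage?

ΔV ≈ 1.18 × 10^8 m³

A₁ = 140 km² = 1.4 × 10^8 m²; A₂ = 55 km² = 5.5 × 10^7 m²
ΔV₁ = 0.15 × 1.4 × 10^8 × 5.2 = 1.092 × 10^8 m³
ΔV₂ = 0.03 × 5.5 × 10^7 × 5.2 = 8.58 × 10^6 m³
ΔV = ΔV₁ + ΔV₂ = 1.178 × 10^8 m³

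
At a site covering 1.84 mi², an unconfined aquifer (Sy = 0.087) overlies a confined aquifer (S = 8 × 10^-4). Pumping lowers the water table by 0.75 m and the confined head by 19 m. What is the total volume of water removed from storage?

ΔV ≈ 3.83 × 10^5 m³

A = 1.84 mi² = 4.766 × 10^6 m²
Unconfined: ΔV_u = Sy × A × Δh_u = 0.087 × 4.766 × 10^6 × 0.75 = 3.11 × 10^5 m³
Confined: ΔV_c = S × A × Δh_c = 8 × 10^-4 × 4.766 × 10^6 × 19 = 72440 m³
Total ΔV = 3.11 × 10^5 + 72440 = 3.834 × 10^5 m³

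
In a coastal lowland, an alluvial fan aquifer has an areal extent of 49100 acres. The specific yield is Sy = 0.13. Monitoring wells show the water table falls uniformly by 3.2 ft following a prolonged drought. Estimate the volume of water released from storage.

ΔV ≈ 2.52 × 10^7 m³

A = 49100 acres = 1.987 × 10^8 m²
Δh = 3.2 ft = 0.9754 m
ΔV = Sy × A × Δh = 0.13 × 1.987 × 10^8 m² × 0.9754 m = 2.519 × 10^7 m³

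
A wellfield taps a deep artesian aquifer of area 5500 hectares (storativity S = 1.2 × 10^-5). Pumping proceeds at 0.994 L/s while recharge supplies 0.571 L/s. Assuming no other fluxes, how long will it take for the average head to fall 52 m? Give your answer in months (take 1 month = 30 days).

A = 5500 hectares = 5.5 × 10^7 m²
ΔV = S × A × Δh = 1.2 × 10^-5 × 5.5 × 10^7 × 52 = 34320 m³
Net withdrawal = 0.994 − 0.571 = 0.423 L/s = 36.55 m³/d
t = ΔV / Q = 34320 m³ / 36.55 m³/d = 939.1 d
t = 939.1 d ≈ 31.3 months

t ≈ 31.3 months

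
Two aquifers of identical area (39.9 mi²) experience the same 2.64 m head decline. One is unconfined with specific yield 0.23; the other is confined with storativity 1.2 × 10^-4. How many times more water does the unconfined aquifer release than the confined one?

A = 39.9 mi² = 1.033 × 10^8 m²
Unconfined: ΔV_u = Sy × A × Δh = 0.23 × 1.033 × 10^8 × 2.64 = 6.275 × 10^7 m³
Confined: ΔV_c = S × A × Δh = 1.2 × 10^-4 × 1.033 × 10^8 × 2.64 = 32740 m³
Ratio = ΔV_u / ΔV_c = Sy / S = 0.23 / 1.2 × 10^-4 = 1917

ΔV_u / ΔV_c ≈ 1920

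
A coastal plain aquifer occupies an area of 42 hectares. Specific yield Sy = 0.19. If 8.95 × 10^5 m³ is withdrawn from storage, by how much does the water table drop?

A = 42 hectares = 4.2 × 10^5 m²
Δh = ΔV / (Sy × A) = 8.95 × 10^5 m³ / (0.19 × 4.2 × 10^5 m²) = 11.22 m

Δh ≈ 11.2 m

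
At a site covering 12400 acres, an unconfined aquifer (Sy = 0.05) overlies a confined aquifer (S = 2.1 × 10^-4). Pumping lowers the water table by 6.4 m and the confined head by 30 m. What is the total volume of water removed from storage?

ΔV ≈ 1.64 × 10^7 m³

A = 12400 acres = 5.018 × 10^7 m²
Unconfined: ΔV_u = Sy × A × Δh_u = 0.05 × 5.018 × 10^7 × 6.4 = 1.606 × 10^7 m³
Confined: ΔV_c = S × A × Δh_c = 2.1 × 10^-4 × 5.018 × 10^7 × 30 = 3.161 × 10^5 m³
Total ΔV = 1.606 × 10^7 + 3.161 × 10^5 = 1.637 × 10^7 m³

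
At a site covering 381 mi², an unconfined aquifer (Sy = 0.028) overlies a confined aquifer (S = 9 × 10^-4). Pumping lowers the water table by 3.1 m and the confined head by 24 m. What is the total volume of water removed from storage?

ΔV ≈ 1.07 × 10^8 m³

A = 381 mi² = 9.868 × 10^8 m²
Unconfined: ΔV_u = Sy × A × Δh_u = 0.028 × 9.868 × 10^8 × 3.1 = 8.565 × 10^7 m³
Confined: ΔV_c = S × A × Δh_c = 9 × 10^-4 × 9.868 × 10^8 × 24 = 2.131 × 10^7 m³
Total ΔV = 8.565 × 10^7 + 2.131 × 10^7 = 1.07 × 10^8 m³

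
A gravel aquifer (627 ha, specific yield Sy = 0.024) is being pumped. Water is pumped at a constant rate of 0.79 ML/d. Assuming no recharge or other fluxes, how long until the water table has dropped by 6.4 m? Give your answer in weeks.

A = 627 ha = 6.27 × 10^6 m²
ΔV = Sy × A × Δh = 0.024 × 6.27 × 10^6 × 6.4 = 9.631 × 10^5 m³
Q = 0.79 ML/d = 790 m³/d
t = ΔV / Q = 9.631 × 10^5 m³ / 790 m³/d = 1219 d
t = 1219 d ≈ 174.2 weeks

t ≈ 174 weeks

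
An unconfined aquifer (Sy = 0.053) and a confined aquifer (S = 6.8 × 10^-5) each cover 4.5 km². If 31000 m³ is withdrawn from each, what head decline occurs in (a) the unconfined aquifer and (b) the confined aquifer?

Δh_u ≈ 0.13 m; Δh_c ≈ 101 m

A = 4.5 km² = 4.5 × 10^6 m²
Unconfined: Δh_u = ΔV/(Sy·A) = 31000/(0.053 × 4.5 × 10^6) = 0.13 m
Confined: Δh_c = ΔV/(S·A) = 31000/(6.8 × 10^-5 × 4.5 × 10^6) = 101.3 m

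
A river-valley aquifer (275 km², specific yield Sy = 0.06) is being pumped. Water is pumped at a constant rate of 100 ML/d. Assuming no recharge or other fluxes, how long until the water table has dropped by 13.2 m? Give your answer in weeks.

t ≈ 311 weeks

A = 275 km² = 2.75 × 10^8 m²
ΔV = Sy × A × Δh = 0.06 × 2.75 × 10^8 × 13.2 = 2.178 × 10^8 m³
Q = 100 ML/d = 1 × 10^5 m³/d
t = ΔV / Q = 2.178 × 10^8 m³ / 1 × 10^5 m³/d = 2178 d
t = 2178 d ≈ 311.1 weeks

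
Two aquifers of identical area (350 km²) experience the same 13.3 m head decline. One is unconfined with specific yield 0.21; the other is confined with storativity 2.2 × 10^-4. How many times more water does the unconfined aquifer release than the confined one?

A = 350 km² = 3.5 × 10^8 m²
Unconfined: ΔV_u = Sy × A × Δh = 0.21 × 3.5 × 10^8 × 13.3 = 9.775 × 10^8 m³
Confined: ΔV_c = S × A × Δh = 2.2 × 10^-4 × 3.5 × 10^8 × 13.3 = 1.024 × 10^6 m³
Ratio = ΔV_u / ΔV_c = Sy / S = 0.21 / 2.2 × 10^-4 = 954.5

ΔV_u / ΔV_c ≈ 955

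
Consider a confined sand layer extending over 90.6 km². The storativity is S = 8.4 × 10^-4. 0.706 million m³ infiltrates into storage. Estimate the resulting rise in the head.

A = 90.6 km² = 9.06 × 10^7 m²
ΔV = 0.706 million m³ = 7.06 × 10^5 m³
Δh = ΔV / (S × A) = 7.06 × 10^5 m³ / (8.4 × 10^-4 × 9.06 × 10^7 m²) = 9.277 m

Δh ≈ 9.28 m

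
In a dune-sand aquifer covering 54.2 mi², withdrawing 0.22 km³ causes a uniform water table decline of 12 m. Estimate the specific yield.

Sy ≈ 0.13

A = 54.2 mi² = 1.404 × 10^8 m²
ΔV = 0.22 km³ = 2.2 × 10^8 m³
Sy = ΔV / (A × Δh) = 2.2 × 10^8 m³ / (1.404 × 10^8 m² × 12 m) = 0.1306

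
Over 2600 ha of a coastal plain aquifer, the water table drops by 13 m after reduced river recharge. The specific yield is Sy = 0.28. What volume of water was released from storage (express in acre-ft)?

ΔV ≈ 76700 acre-ft

A = 2600 ha = 2.6 × 10^7 m²
ΔV = Sy × A × Δh = 0.28 × 2.6 × 10^7 m² × 13 m = 9.464 × 10^7 m³
ΔV = 9.464 × 10^7 m³ = 76730 acre-ft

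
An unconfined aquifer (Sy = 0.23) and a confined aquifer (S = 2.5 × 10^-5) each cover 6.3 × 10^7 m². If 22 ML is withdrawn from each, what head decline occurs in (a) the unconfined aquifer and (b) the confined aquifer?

ΔV = 22 ML = 22000 m³
Unconfined: Δh_u = ΔV/(Sy·A) = 22000/(0.23 × 6.3 × 10^7) = 0.001518 m
Confined: Δh_c = ΔV/(S·A) = 22000/(2.5 × 10^-5 × 6.3 × 10^7) = 13.97 m

Δh_u ≈ 0.00152 m; Δh_c ≈ 14 m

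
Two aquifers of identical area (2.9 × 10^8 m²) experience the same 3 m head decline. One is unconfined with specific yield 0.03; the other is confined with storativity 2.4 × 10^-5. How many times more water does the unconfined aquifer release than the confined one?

Unconfined: ΔV_u = Sy × A × Δh = 0.03 × 2.9 × 10^8 × 3 = 2.61 × 10^7 m³
Confined: ΔV_c = S × A × Δh = 2.4 × 10^-5 × 2.9 × 10^8 × 3 = 20880 m³
Ratio = ΔV_u / ΔV_c = Sy / S = 0.03 / 2.4 × 10^-5 = 1250

ΔV_u / ΔV_c ≈ 1250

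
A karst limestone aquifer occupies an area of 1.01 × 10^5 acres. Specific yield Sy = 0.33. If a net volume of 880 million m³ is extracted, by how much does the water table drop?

A = 1.01 × 10^5 acres = 4.087 × 10^8 m²
ΔV = 880 million m³ = 8.8 × 10^8 m³
Δh = ΔV / (Sy × A) = 8.8 × 10^8 m³ / (0.33 × 4.087 × 10^8 m²) = 6.524 m

Δh ≈ 6.52 m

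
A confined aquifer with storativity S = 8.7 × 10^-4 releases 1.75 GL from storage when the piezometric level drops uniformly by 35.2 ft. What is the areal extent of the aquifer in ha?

A ≈ 18700 ha

Δh = 35.2 ft = 10.73 m
ΔV = 1.75 GL = 1.75 × 10^6 m³
A = ΔV / (S × Δh) = 1.75 × 10^6 / (8.7 × 10^-4 × 10.73) = 1.875 × 10^8 m²
A = 1.875 × 10^8 m² = 18750 ha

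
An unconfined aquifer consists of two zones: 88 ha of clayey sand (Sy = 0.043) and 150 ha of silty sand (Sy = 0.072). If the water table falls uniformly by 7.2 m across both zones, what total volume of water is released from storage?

ΔV ≈ 1.05 × 10^6 m³

A₁ = 88 ha = 8.8 × 10^5 m²; A₂ = 150 ha = 1.5 × 10^6 m²
ΔV₁ = 0.043 × 8.8 × 10^5 × 7.2 = 2.724 × 10^5 m³
ΔV₂ = 0.072 × 1.5 × 10^6 × 7.2 = 7.776 × 10^5 m³
ΔV = ΔV₁ + ΔV₂ = 1.05 × 10^6 m³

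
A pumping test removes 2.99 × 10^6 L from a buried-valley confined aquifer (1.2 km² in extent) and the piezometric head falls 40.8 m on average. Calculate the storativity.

S ≈ 6.1 × 10^-5

A = 1.2 km² = 1.2 × 10^6 m²
ΔV = 2.99 × 10^6 L = 2990 m³
S = ΔV / (A × Δh) = 2990 m³ / (1.2 × 10^6 m² × 40.8 m) = 6.107 × 10^-5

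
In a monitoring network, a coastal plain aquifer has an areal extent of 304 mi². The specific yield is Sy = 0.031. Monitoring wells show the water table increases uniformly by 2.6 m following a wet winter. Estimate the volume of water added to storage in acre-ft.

ΔV ≈ 51400 acre-ft

A = 304 mi² = 7.874 × 10^8 m²
ΔV = Sy × A × Δh = 0.031 × 7.874 × 10^8 m² × 2.6 m = 6.346 × 10^7 m³
ΔV = 6.346 × 10^7 m³ = 51450 acre-ft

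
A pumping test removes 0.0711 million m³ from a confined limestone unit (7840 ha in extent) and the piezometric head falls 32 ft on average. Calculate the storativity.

A = 7840 ha = 7.84 × 10^7 m²
Δh = 32 ft = 9.754 m
ΔV = 0.0711 million m³ = 71100 m³
S = ΔV / (A × Δh) = 71100 m³ / (7.84 × 10^7 m² × 9.754 m) = 9.298 × 10^-5

S ≈ 9.3 × 10^-5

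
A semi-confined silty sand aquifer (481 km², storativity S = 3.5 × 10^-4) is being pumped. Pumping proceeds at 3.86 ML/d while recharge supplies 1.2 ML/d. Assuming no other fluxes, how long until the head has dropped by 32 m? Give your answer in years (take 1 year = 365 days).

t ≈ 5.55 years

A = 481 km² = 4.81 × 10^8 m²
ΔV = S × A × Δh = 3.5 × 10^-4 × 4.81 × 10^8 × 32 = 5.387 × 10^6 m³
Net withdrawal = 3.86 − 1.2 = 2.66 ML/d = 2660 m³/d
t = ΔV / Q = 5.387 × 10^6 m³ / 2660 m³/d = 2025 d
t = 2025 d ≈ 5.549 years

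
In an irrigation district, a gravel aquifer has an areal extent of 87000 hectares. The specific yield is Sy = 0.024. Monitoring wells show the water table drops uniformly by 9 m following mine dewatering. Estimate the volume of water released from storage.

A = 87000 hectares = 8.7 × 10^8 m²
ΔV = Sy × A × Δh = 0.024 × 8.7 × 10^8 m² × 9 m = 1.879 × 10^8 m³

ΔV ≈ 1.88 × 10^8 m³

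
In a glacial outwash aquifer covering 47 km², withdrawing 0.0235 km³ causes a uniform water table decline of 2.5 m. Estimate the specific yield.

Sy ≈ 0.2

A = 47 km² = 4.7 × 10^7 m²
ΔV = 0.0235 km³ = 2.35 × 10^7 m³
Sy = ΔV / (A × Δh) = 2.35 × 10^7 m³ / (4.7 × 10^7 m² × 2.5 m) = 0.2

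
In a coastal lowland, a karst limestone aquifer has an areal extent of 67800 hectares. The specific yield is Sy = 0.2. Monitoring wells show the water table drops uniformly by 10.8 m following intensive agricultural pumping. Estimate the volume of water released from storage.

A = 67800 hectares = 6.78 × 10^8 m²
ΔV = Sy × A × Δh = 0.2 × 6.78 × 10^8 m² × 10.8 m = 1.464 × 10^9 m³

ΔV ≈ 1.46 × 10^9 m³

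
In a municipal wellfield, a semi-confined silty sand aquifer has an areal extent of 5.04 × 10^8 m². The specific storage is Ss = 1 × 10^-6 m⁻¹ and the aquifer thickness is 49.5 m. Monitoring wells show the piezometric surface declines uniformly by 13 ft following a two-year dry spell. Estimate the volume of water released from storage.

S = Ss × b = 1 × 10^-6 m⁻¹ × 49.5 m = 4.95 × 10^-5
Δh = 13 ft = 3.962 m
ΔV = S × A × Δh = 4.95 × 10^-5 × 5.04 × 10^8 m² × 3.962 m = 98850 m³

ΔV ≈ 98900 m³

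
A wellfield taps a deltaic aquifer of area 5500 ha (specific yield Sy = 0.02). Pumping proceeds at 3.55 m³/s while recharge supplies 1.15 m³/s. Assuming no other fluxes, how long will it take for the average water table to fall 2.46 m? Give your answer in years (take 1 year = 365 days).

A = 5500 ha = 5.5 × 10^7 m²
ΔV = Sy × A × Δh = 0.02 × 5.5 × 10^7 × 2.46 = 2.706 × 10^6 m³
Net withdrawal = 3.55 − 1.15 = 2.4 m³/s = 2.074 × 10^5 m³/d
t = ΔV / Q = 2.706 × 10^6 m³ / 2.074 × 10^5 m³/d = 13.05 d
t = 13.05 d ≈ 0.03575 years

t ≈ 0.0358 years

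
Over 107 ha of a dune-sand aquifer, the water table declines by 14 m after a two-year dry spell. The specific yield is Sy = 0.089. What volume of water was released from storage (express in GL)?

ΔV ≈ 1.33 GL

A = 107 ha = 1.07 × 10^6 m²
ΔV = Sy × A × Δh = 0.089 × 1.07 × 10^6 m² × 14 m = 1.333 × 10^6 m³
ΔV = 1.333 × 10^6 m³ = 1.333 GL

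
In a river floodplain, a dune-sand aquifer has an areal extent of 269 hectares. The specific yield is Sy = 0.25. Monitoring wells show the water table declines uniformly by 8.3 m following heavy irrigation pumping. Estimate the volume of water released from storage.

ΔV ≈ 5.58 × 10^6 m³

A = 269 hectares = 2.69 × 10^6 m²
ΔV = Sy × A × Δh = 0.25 × 2.69 × 10^6 m² × 8.3 m = 5.582 × 10^6 m³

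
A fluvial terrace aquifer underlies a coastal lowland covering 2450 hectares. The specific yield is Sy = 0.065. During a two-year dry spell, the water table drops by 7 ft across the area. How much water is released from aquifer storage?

A = 2450 hectares = 2.45 × 10^7 m²
Δh = 7 ft = 2.134 m
ΔV = Sy × A × Δh = 0.065 × 2.45 × 10^7 m² × 2.134 m = 3.398 × 10^6 m³

ΔV ≈ 3.4 × 10^6 m³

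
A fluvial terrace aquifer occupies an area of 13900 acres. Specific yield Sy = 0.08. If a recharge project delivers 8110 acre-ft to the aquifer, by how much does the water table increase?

A = 13900 acres = 5.625 × 10^7 m²
ΔV = 8110 acre-ft = 1 × 10^7 m³
Δh = ΔV / (Sy × A) = 1 × 10^7 m³ / (0.08 × 5.625 × 10^7 m²) = 2.223 m

Δh ≈ 2.22 m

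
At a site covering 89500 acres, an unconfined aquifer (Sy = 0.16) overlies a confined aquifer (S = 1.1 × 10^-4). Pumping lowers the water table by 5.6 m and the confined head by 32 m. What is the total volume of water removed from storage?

A = 89500 acres = 3.622 × 10^8 m²
Unconfined: ΔV_u = Sy × A × Δh_u = 0.16 × 3.622 × 10^8 × 5.6 = 3.245 × 10^8 m³
Confined: ΔV_c = S × A × Δh_c = 1.1 × 10^-4 × 3.622 × 10^8 × 32 = 1.275 × 10^6 m³
Total ΔV = 3.245 × 10^8 + 1.275 × 10^6 = 3.258 × 10^8 m³

ΔV ≈ 3.26 × 10^8 m³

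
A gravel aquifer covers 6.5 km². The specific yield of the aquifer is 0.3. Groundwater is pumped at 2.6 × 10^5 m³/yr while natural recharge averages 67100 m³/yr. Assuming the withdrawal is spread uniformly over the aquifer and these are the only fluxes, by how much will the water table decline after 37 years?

Δh ≈ 3.66 m

A = 6.5 km² = 6.5 × 10^6 m²
Net abstraction = 2.6 × 10^5 − 67100 = 1.929 × 10^5 m³/yr
Q_net = 1.929 × 10^5 m³/yr = 528.5 m³/d
t = 37 years = 13500 d
ΔV = Q × t = 528.5 m³/d × 13500 d = 7.137 × 10^6 m³
Δh = ΔV / (Sy × A) = 7.137 × 10^6 / (0.3 × 6.5 × 10^6) = 3.66 m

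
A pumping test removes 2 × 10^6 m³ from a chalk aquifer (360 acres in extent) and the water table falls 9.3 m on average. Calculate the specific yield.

A = 360 acres = 1.457 × 10^6 m²
Sy = ΔV / (A × Δh) = 2 × 10^6 m³ / (1.457 × 10^6 m² × 9.3 m) = 0.1476

Sy ≈ 0.15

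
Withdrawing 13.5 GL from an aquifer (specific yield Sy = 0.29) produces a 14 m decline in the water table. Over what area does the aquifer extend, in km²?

A ≈ 3.33 km²

ΔV = 13.5 GL = 1.35 × 10^7 m³
A = ΔV / (Sy × Δh) = 1.35 × 10^7 / (0.29 × 14) = 3.325 × 10^6 m²
A = 3.325 × 10^6 m² = 3.325 km²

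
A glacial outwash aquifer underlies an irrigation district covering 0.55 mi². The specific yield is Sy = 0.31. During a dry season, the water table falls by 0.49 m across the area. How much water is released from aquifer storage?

A = 0.55 mi² = 1.424 × 10^6 m²
ΔV = Sy × A × Δh = 0.31 × 1.424 × 10^6 m² × 0.49 m = 2.164 × 10^5 m³

ΔV ≈ 2.16 × 10^5 m³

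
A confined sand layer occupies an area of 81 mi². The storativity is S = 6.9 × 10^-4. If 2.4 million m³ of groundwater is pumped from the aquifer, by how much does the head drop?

A = 81 mi² = 2.098 × 10^8 m²
ΔV = 2.4 million m³ = 2.4 × 10^6 m³
Δh = ΔV / (S × A) = 2.4 × 10^6 m³ / (6.9 × 10^-4 × 2.098 × 10^8 m²) = 16.58 m

Δh ≈ 16.6 m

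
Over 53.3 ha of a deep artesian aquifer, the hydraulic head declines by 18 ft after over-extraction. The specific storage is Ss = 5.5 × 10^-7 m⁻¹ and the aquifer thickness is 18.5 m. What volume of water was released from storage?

ΔV ≈ 29.8 m³

S = Ss × b = 5.5 × 10^-7 m⁻¹ × 18.5 m = 1.017 × 10^-5
A = 53.3 ha = 5.33 × 10^5 m²
Δh = 18 ft = 5.486 m
ΔV = S × A × Δh = 1.017 × 10^-5 × 5.33 × 10^5 m² × 5.486 m = 29.75 m³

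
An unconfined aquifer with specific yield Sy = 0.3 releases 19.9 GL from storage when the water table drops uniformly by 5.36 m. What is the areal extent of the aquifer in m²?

A ≈ 1.24 × 10^7 m²

ΔV = 19.9 GL = 1.99 × 10^7 m³
A = ΔV / (Sy × Δh) = 1.99 × 10^7 / (0.3 × 5.36) = 1.238 × 10^7 m²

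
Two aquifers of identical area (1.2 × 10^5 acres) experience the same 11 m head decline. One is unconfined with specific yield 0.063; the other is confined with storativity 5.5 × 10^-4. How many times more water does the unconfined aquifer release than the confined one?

A = 1.2 × 10^5 acres = 4.856 × 10^8 m²
Unconfined: ΔV_u = Sy × A × Δh = 0.063 × 4.856 × 10^8 × 11 = 3.365 × 10^8 m³
Confined: ΔV_c = S × A × Δh = 5.5 × 10^-4 × 4.856 × 10^8 × 11 = 2.938 × 10^6 m³
Ratio = ΔV_u / ΔV_c = Sy / S = 0.063 / 5.5 × 10^-4 = 114.5

ΔV_u / ΔV_c ≈ 115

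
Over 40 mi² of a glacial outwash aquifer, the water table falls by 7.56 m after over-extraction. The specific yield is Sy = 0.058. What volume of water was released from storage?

ΔV ≈ 4.54 × 10^7 m³

A = 40 mi² = 1.036 × 10^8 m²
ΔV = Sy × A × Δh = 0.058 × 1.036 × 10^8 m² × 7.56 m = 4.543 × 10^7 m³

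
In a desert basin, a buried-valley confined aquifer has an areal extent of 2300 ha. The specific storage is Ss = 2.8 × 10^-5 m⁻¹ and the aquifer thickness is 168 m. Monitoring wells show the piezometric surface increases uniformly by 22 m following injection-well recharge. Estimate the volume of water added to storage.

ΔV ≈ 2.38 × 10^6 m³

S = Ss × b = 2.8 × 10^-5 m⁻¹ × 168 m = 4.704 × 10^-3
A = 2300 ha = 2.3 × 10^7 m²
ΔV = S × A × Δh = 0.004704 × 2.3 × 10^7 m² × 22 m = 2.38 × 10^6 m³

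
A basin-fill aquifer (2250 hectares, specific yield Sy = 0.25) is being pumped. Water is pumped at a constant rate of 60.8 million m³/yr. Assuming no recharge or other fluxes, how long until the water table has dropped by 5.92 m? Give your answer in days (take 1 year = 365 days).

A = 2250 hectares = 2.25 × 10^7 m²
ΔV = Sy × A × Δh = 0.25 × 2.25 × 10^7 × 5.92 = 3.33 × 10^7 m³
Q = 60.8 million m³/yr = 1.666 × 10^5 m³/d
t = ΔV / Q = 3.33 × 10^7 m³ / 1.666 × 10^5 m³/d = 199.9 d

t ≈ 200 days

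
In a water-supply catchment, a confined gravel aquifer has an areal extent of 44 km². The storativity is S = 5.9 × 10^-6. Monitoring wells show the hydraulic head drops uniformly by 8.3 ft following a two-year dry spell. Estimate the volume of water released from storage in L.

A = 44 km² = 4.4 × 10^7 m²
Δh = 8.3 ft = 2.53 m
ΔV = S × A × Δh = 5.9 × 10^-6 × 4.4 × 10^7 m² × 2.53 m = 656.7 m³
ΔV = 656.7 m³ = 6.567 × 10^5 L

ΔV ≈ 6.57 × 10^5 L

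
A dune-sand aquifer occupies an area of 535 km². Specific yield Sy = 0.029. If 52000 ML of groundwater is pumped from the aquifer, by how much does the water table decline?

Δh ≈ 3.35 m

A = 535 km² = 5.35 × 10^8 m²
ΔV = 52000 ML = 5.2 × 10^7 m³
Δh = ΔV / (Sy × A) = 5.2 × 10^7 m³ / (0.029 × 5.35 × 10^8 m²) = 3.352 m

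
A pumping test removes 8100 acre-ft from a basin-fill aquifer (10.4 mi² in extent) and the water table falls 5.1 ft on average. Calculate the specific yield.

A = 10.4 mi² = 2.694 × 10^7 m²
Δh = 5.1 ft = 1.554 m
ΔV = 8100 acre-ft = 9.991 × 10^6 m³
Sy = ΔV / (A × Δh) = 9.991 × 10^6 m³ / (2.694 × 10^7 m² × 1.554 m) = 0.2386

Sy ≈ 0.24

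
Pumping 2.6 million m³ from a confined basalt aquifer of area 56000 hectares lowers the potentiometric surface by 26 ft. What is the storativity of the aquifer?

S ≈ 5.9 × 10^-4

A = 56000 hectares = 5.6 × 10^8 m²
Δh = 26 ft = 7.925 m
ΔV = 2.6 million m³ = 2.6 × 10^6 m³
S = ΔV / (A × Δh) = 2.6 × 10^6 m³ / (5.6 × 10^8 m² × 7.925 m) = 5.859 × 10^-4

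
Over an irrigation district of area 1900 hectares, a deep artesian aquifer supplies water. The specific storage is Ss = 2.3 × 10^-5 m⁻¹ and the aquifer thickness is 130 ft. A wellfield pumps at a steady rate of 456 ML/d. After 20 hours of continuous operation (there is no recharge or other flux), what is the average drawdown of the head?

b = 130 ft = 39.62 m
S = Ss × b = 2.3 × 10^-5 m⁻¹ × 39.62 m = 9.114 × 10^-4
A = 1900 hectares = 1.9 × 10^7 m²
Q = 456 ML/d = 4.56 × 10^5 m³/d
t = 20 hours = 0.8333 d
ΔV = Q × t = 4.56 × 10^5 m³/d × 0.8333 d = 3.8 × 10^5 m³
Δh = ΔV / (S × A) = 3.8 × 10^5 / (9.114 × 10^-4 × 1.9 × 10^7) = 21.95 m

Δh ≈ 21.9 m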